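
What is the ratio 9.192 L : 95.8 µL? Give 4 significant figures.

95950

(9.192) / (95.8 × 10⁻⁶) = 0.09595 × 10⁶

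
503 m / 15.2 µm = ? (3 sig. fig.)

33100000

(503) / (15.2 × 10⁻⁶) = 33.09 × 10⁶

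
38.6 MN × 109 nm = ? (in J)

38.6 × 10⁶ × 109 × 10⁻⁹ = 4207.4 × 10⁻³ J

4.2074 J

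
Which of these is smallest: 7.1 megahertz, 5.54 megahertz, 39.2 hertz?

7.1 megahertz = 7100000 hertz
5.54 megahertz = 5540000 hertz
39.2 hertz = 39.2 hertz

39.2 hertz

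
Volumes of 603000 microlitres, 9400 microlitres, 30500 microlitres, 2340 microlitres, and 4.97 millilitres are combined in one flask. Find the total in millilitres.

In millilitres:
  603000 microlitres = 603000 × 10^-3 millilitres = 603
  9400 microlitres = 9400 × 10^-3 millilitres = 9.4
  30500 microlitres = 30500 × 10^-3 millilitres = 30.5
  2340 microlitres = 2340 × 10^-3 millilitres = 2.34
  4.97 millilitres → 4.97
Sum: 603 + 9.4 + 30.5 + 2.34 + 4.97 = 650.21

650.21 millilitres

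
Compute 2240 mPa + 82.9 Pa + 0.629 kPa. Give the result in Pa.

In Pa:
  2240 mPa = 2240 × 10⁻³ Pa = 2.24
  82.9 Pa → 82.9
  0.629 kPa = 0.629 × 10³ Pa = 629
Sum: 2.24 + 82.9 + 629 = 714.14

714.14 Pa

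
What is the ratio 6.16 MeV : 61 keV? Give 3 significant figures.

101

(6.16 × 10^6) / (61 × 10^3) = 0.101 × 10^3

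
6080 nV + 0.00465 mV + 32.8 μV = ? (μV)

In μV:
  6080 nV = 6080 × 10^-3 μV = 6.08
  0.00465 mV = 0.00465 × 10^3 μV = 4.65
  32.8 μV → 32.8
Sum: 6.08 + 4.65 + 32.8 = 43.53

43.53 μV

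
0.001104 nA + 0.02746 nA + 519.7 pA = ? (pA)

In pA:
  0.001104 nA = 0.001104 × 10^3 pA = 1.104
  0.02746 nA = 0.02746 × 10^3 pA = 27.46
  519.7 pA → 519.7
Sum: 1.104 + 27.46 + 519.7 = 548.264

548.264 pA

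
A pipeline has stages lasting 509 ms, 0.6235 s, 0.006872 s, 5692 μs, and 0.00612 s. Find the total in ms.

1151.184 ms

In ms:
  509 ms → 509
  0.6235 s = 0.6235 × 10³ ms = 623.5
  0.006872 s = 0.006872 × 10³ ms = 6.872
  5692 μs = 5692 × 10⁻³ ms = 5.692
  0.00612 s = 0.00612 × 10³ ms = 6.12
Sum: 509 + 623.5 + 6.872 + 5.692 + 6.12 = 1151.184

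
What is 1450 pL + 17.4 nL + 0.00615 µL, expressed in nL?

In nL:
  1450 pL = 1450e-3 nL = 1.45
  17.4 nL → 17.4
  0.00615 µL = 0.00615e3 nL = 6.15
Sum: 1.45 + 17.4 + 6.15 = 25

25 nL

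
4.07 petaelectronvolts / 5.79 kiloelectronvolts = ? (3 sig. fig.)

703000000000

(4.07 × 10¹⁵) / (5.79 × 10³) = 0.7029 × 10¹²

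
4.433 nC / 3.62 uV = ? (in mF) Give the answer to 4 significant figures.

1.225 mF

(4.433 × 10^-9) / (3.62 × 10^-6) = 1.22459 × 10^-3 F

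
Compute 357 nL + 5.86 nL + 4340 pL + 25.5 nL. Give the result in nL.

392.7 nL

In nL:
  357 nL → 357
  5.86 nL → 5.86
  4340 pL = 4340e-3 nL = 4.34
  25.5 nL → 25.5
Sum: 357 + 5.86 + 4.34 + 25.5 = 392.7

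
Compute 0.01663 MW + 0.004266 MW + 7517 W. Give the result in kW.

28.413 kW

In kW:
  0.01663 MW = 0.01663 × 10^3 kW = 16.63
  0.004266 MW = 0.004266 × 10^3 kW = 4.266
  7517 W = 7517 × 10^-3 kW = 7.517
Sum: 16.63 + 4.266 + 7.517 = 28.413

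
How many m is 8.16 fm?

0.00000000000000816 m

femto = 1e-15, (no prefix) = 1e0; factor is 1e-15.
8.16 × 1e-15 = 0.00000000000000816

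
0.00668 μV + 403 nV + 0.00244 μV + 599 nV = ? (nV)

1011.12 nV

In nV:
  0.00668 μV = 0.00668 × 10³ nV = 6.68
  403 nV → 403
  0.00244 μV = 0.00244 × 10³ nV = 2.44
  599 nV → 599
Sum: 6.68 + 403 + 2.44 + 599 = 1011.12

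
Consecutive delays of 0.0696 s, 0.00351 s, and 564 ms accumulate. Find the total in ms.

In ms:
  0.0696 s = 0.0696e3 ms = 69.6
  0.00351 s = 0.00351e3 ms = 3.51
  564 ms → 564
Sum: 69.6 + 3.51 + 564 = 637.11

637.11 ms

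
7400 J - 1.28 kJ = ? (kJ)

6.12 kJ

In kJ:
  7400 J = 7400 × 10^-3 kJ = 7.4
  1.28 kJ → 1.28
Difference: 7.4 - 1.28 = 6.12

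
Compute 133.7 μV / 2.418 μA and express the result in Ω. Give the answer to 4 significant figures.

(133.7e-6) / (2.418e-6) = 55.2936 Ω

55.29 Ω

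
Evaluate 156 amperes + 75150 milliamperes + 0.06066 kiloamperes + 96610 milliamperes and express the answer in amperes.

In amperes:
  156 amperes → 156
  75150 milliamperes = 75150 × 10^-3 amperes = 75.15
  0.06066 kiloamperes = 0.06066 × 10^3 amperes = 60.66
  96610 milliamperes = 96610 × 10^-3 amperes = 96.61
Sum: 156 + 75.15 + 60.66 + 96.61 = 388.42

388.42 amperes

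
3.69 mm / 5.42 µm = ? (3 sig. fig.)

(3.69 × 10⁻³) / (5.42 × 10⁻⁶) = 0.6808 × 10³

681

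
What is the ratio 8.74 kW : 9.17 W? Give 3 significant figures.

953

(8.74e3) / (9.17) = 0.9531e3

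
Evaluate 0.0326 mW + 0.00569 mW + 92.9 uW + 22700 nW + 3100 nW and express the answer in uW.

In uW:
  0.0326 mW = 0.0326 × 10^3 uW = 32.6
  0.00569 mW = 0.00569 × 10^3 uW = 5.69
  92.9 uW → 92.9
  22700 nW = 22700 × 10^-3 uW = 22.7
  3100 nW = 3100 × 10^-3 uW = 3.1
Sum: 32.6 + 5.69 + 92.9 + 22.7 + 3.1 = 156.99

156.99 uW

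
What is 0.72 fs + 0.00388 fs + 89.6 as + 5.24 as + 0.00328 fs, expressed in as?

In as:
  0.72 fs = 0.72 × 10^3 as = 720
  0.00388 fs = 0.00388 × 10^3 as = 3.88
  89.6 as → 89.6
  5.24 as → 5.24
  0.00328 fs = 0.00328 × 10^3 as = 3.28
Sum: 720 + 3.88 + 89.6 + 5.24 + 3.28 = 822

822 as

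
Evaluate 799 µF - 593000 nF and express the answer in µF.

206 µF

In µF:
  799 µF → 799
  593000 nF = 593000 × 10^-3 µF = 593
Difference: 799 - 593 = 206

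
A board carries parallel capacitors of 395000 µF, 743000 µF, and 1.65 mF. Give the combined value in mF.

1139.65 mF

In mF:
  395000 µF = 395000 × 10^-3 mF = 395
  743000 µF = 743000 × 10^-3 mF = 743
  1.65 mF → 1.65
Sum: 395 + 743 + 1.65 = 1139.65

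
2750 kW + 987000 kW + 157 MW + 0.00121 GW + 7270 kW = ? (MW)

In MW:
  2750 kW = 2750 × 10⁻³ MW = 2.75
  987000 kW = 987000 × 10⁻³ MW = 987
  157 MW → 157
  0.00121 GW = 0.00121 × 10³ MW = 1.21
  7270 kW = 7270 × 10⁻³ MW = 7.27
Sum: 2.75 + 987 + 157 + 1.21 + 7.27 = 1155.23

1155.23 MW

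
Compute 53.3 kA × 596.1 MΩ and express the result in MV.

31772130 MV

53.3 × 10³ × 596.1 × 10⁶ = 31772.13 × 10⁹ V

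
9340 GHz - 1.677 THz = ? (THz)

7.663 THz

In THz:
  9340 GHz = 9340 × 10^-3 THz = 9.34
  1.677 THz → 1.677
Difference: 9.34 - 1.677 = 7.663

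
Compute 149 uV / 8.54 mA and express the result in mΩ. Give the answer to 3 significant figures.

(149e-6) / (8.54e-3) = 17.447e-3 Ω

17.4 mΩ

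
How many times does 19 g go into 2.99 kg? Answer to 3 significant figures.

157

(2.99 × 10^3) / (19) = 0.1574 × 10^3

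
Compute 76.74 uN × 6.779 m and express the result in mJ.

0.52022046 mJ

76.74 × 10⁻⁶ × 6.779 = 520.22046 × 10⁻⁶ J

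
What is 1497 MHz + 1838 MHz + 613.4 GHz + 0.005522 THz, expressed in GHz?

622.257 GHz

In GHz:
  1497 MHz = 1497 × 10^-3 GHz = 1.497
  1838 MHz = 1838 × 10^-3 GHz = 1.838
  613.4 GHz → 613.4
  0.005522 THz = 0.005522 × 10^3 GHz = 5.522
Sum: 1.497 + 1.838 + 613.4 + 5.522 = 622.257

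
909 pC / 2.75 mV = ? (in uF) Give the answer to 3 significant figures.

(909e-12) / (2.75e-3) = 330.55e-9 F

0.331 uF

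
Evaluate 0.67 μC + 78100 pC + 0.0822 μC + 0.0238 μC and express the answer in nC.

854.1 nC

In nC:
  0.67 μC = 0.67 × 10³ nC = 670
  78100 pC = 78100 × 10⁻³ nC = 78.1
  0.0822 μC = 0.0822 × 10³ nC = 82.2
  0.0238 μC = 0.0238 × 10³ nC = 23.8
Sum: 670 + 78.1 + 82.2 + 23.8 = 854.1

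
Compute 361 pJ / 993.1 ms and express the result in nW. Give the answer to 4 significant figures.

0.3635 nW

(361e-12) / (993.1e-3) = 0.363508e-9 W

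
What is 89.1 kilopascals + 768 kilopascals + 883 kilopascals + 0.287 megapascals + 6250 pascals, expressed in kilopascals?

In kilopascals:
  89.1 kilopascals → 89.1
  768 kilopascals → 768
  883 kilopascals → 883
  0.287 megapascals = 0.287 × 10^3 kilopascals = 287
  6250 pascals = 6250 × 10^-3 kilopascals = 6.25
Sum: 89.1 + 768 + 883 + 287 + 6.25 = 2033.35

2033.35 kilopascals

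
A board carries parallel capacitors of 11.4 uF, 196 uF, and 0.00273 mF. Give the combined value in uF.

210.13 uF

In uF:
  11.4 uF → 11.4
  196 uF → 196
  0.00273 mF = 0.00273 × 10³ uF = 2.73
Sum: 11.4 + 196 + 2.73 = 210.13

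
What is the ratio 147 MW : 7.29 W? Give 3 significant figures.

20200000

(147e6) / (7.29) = 20.16e6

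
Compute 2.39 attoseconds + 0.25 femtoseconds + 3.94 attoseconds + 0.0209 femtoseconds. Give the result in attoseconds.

277.23 attoseconds

In attoseconds:
  2.39 attoseconds → 2.39
  0.25 femtoseconds = 0.25 × 10^3 attoseconds = 250
  3.94 attoseconds → 3.94
  0.0209 femtoseconds = 0.0209 × 10^3 attoseconds = 20.9
Sum: 2.39 + 250 + 3.94 + 20.9 = 277.23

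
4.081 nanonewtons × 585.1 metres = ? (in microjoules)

2.3877931 microjoules

4.081 × 10⁻⁹ × 585.1 = 2387.7931 × 10⁻⁹ J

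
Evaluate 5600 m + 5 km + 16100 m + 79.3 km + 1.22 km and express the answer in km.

In km:
  5600 m = 5600e-3 km = 5.6
  5 km → 5
  16100 m = 16100e-3 km = 16.1
  79.3 km → 79.3
  1.22 km → 1.22
Sum: 5.6 + 5 + 16.1 + 79.3 + 1.22 = 107.22

107.22 km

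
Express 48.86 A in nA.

48860000000 nA

(no prefix) = 10^0, nano = 10^-9; factor is 10^9.
48.86 × 10^9 = 48860000000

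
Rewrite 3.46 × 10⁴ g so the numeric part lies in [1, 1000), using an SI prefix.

= 34.6 × 10³ g; 10³ is kilo.

34.6 kg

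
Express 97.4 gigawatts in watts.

97400000000 watts

giga = 10⁹, (no prefix) = 10⁰; factor is 10⁹.
97.4 × 10⁹ = 97400000000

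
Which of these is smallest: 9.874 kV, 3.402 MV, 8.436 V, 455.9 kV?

8.436 V

9.874 kV = 9874 V
3.402 MV = 3402000 V
8.436 V = 8.436 V
455.9 kV = 455900 V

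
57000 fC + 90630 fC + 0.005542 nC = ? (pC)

In pC:
  57000 fC = 57000 × 10⁻³ pC = 57
  90630 fC = 90630 × 10⁻³ pC = 90.63
  0.005542 nC = 0.005542 × 10³ pC = 5.542
Sum: 57 + 90.63 + 5.542 = 153.172

153.172 pC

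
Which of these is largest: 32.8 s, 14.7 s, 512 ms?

32.8 s

32.8 s = 32.8 s
14.7 s = 14.7 s
512 ms = 0.512 s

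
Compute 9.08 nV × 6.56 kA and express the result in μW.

9.08 × 10⁻⁹ × 6.56 × 10³ = 59.5648 × 10⁻⁶ W

59.5648 μW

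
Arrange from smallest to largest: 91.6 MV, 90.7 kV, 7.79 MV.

90.7 kV < 7.79 MV < 91.6 MV

91.6 MV = 91600000 V
90.7 kV = 90700 V
7.79 MV = 7790000 V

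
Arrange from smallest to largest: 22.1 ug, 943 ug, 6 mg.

22.1 ug < 943 ug < 6 mg

22.1 ug = 0.0000221 g
943 ug = 0.000943 g
6 mg = 0.006 g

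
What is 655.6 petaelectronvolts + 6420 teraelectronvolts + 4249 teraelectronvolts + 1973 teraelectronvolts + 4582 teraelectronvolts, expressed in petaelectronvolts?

In petaelectronvolts:
  655.6 petaelectronvolts → 655.6
  6420 teraelectronvolts = 6420e-3 petaelectronvolts = 6.42
  4249 teraelectronvolts = 4249e-3 petaelectronvolts = 4.249
  1973 teraelectronvolts = 1973e-3 petaelectronvolts = 1.973
  4582 teraelectronvolts = 4582e-3 petaelectronvolts = 4.582
Sum: 655.6 + 6.42 + 4.249 + 1.973 + 4.582 = 672.824

672.824 petaelectronvolts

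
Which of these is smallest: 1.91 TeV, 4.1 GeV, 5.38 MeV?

5.38 MeV

1.91 TeV = 1910000000000 eV
4.1 GeV = 4100000000 eV
5.38 MeV = 5380000 eV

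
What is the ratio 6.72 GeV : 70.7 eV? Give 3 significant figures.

95000000

(6.72 × 10^9) / (70.7) = 0.09505 × 10^9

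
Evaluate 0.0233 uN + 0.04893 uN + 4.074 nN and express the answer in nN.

In nN:
  0.0233 uN = 0.0233e3 nN = 23.3
  0.04893 uN = 0.04893e3 nN = 48.93
  4.074 nN → 4.074
Sum: 23.3 + 48.93 + 4.074 = 76.304

76.304 nN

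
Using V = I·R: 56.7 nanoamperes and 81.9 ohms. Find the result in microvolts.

4.64373 microvolts

56.7 × 10⁻⁹ × 81.9 = 4643.73 × 10⁻⁹ V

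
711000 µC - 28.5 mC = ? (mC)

In mC:
  711000 µC = 711000 × 10⁻³ mC = 711
  28.5 mC → 28.5
Difference: 711 - 28.5 = 682.5

682.5 mC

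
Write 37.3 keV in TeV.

kilo = 1e3, tera = 1e12; factor is 1e-9.
37.3 × 1e-9 = 0.0000000373

0.0000000373 TeV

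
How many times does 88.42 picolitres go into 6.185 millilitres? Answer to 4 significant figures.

(6.185 × 10^-3) / (88.42 × 10^-12) = 0.06995 × 10^9

69950000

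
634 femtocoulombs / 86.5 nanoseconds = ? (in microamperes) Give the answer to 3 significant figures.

(634 × 10⁻¹⁵) / (86.5 × 10⁻⁹) = 7.3295 × 10⁻⁶ A

7.33 microamperes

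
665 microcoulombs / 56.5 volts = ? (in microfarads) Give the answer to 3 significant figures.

(665e-6) / (56.5) = 11.77e-6 F

11.8 microfarads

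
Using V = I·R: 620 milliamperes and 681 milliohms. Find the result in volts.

0.42222 volts

620 × 10^-3 × 681 × 10^-3 = 422220 × 10^-6 V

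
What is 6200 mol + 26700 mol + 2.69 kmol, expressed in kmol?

35.59 kmol

In kmol:
  6200 mol = 6200 × 10^-3 kmol = 6.2
  26700 mol = 26700 × 10^-3 kmol = 26.7
  2.69 kmol → 2.69
Sum: 6.2 + 26.7 + 2.69 = 35.59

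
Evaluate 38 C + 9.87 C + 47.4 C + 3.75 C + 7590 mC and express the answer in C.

106.61 C

In C:
  38 C → 38
  9.87 C → 9.87
  47.4 C → 47.4
  3.75 C → 3.75
  7590 mC = 7590e-3 C = 7.59
Sum: 38 + 9.87 + 47.4 + 3.75 + 7.59 = 106.61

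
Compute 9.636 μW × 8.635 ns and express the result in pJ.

9.636 × 10^-6 × 8.635 × 10^-9 = 83.20686 × 10^-15 J

0.08320686 pJ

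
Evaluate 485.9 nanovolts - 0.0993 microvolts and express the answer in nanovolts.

386.6 nanovolts

In nanovolts:
  485.9 nanovolts → 485.9
  0.0993 microvolts = 0.0993 × 10^3 nanovolts = 99.3
Difference: 485.9 - 99.3 = 386.6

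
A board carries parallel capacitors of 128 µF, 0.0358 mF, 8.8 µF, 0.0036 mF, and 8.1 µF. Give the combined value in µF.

184.3 µF

In µF:
  128 µF → 128
  0.0358 mF = 0.0358 × 10³ µF = 35.8
  8.8 µF → 8.8
  0.0036 mF = 0.0036 × 10³ µF = 3.6
  8.1 µF → 8.1
Sum: 128 + 35.8 + 8.8 + 3.6 + 8.1 = 184.3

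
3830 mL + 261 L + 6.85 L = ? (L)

In L:
  3830 mL = 3830 × 10⁻³ L = 3.83
  261 L → 261
  6.85 L → 6.85
Sum: 3.83 + 261 + 6.85 = 271.68

271.68 L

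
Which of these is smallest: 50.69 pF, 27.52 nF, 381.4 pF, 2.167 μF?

50.69 pF

50.69 pF = 0.00000000005069 F
27.52 nF = 0.00000002752 F
381.4 pF = 0.0000000003814 F
2.167 μF = 0.000002167 F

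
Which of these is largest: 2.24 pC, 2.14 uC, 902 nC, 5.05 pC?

2.24 pC = 0.00000000000224 C
2.14 uC = 0.00000214 C
902 nC = 0.000000902 C
5.05 pC = 0.00000000000505 C

2.14 uC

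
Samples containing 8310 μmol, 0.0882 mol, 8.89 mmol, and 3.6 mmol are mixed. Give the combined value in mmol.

In mmol:
  8310 μmol = 8310e-3 mmol = 8.31
  0.0882 mol = 0.0882e3 mmol = 88.2
  8.89 mmol → 8.89
  3.6 mmol → 3.6
Sum: 8.31 + 88.2 + 8.89 + 3.6 = 109

109 mmol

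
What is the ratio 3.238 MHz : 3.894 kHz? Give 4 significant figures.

(3.238 × 10^6) / (3.894 × 10^3) = 0.83154 × 10^3

831.5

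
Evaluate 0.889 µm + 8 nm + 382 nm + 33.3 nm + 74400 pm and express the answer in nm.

1386.7 nm

In nm:
  0.889 µm = 0.889 × 10^3 nm = 889
  8 nm → 8
  382 nm → 382
  33.3 nm → 33.3
  74400 pm = 74400 × 10^-3 nm = 74.4
Sum: 889 + 8 + 382 + 33.3 + 74.4 = 1386.7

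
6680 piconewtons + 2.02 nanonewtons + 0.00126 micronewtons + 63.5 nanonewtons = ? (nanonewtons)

73.46 nanonewtons

In nanonewtons:
  6680 piconewtons = 6680 × 10^-3 nanonewtons = 6.68
  2.02 nanonewtons → 2.02
  0.00126 micronewtons = 0.00126 × 10^3 nanonewtons = 1.26
  63.5 nanonewtons → 63.5
Sum: 6.68 + 2.02 + 1.26 + 63.5 = 73.46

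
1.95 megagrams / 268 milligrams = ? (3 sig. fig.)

7280000

(1.95e6) / (268e-3) = 0.007276e9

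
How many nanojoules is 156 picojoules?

pico = 1e-12, nano = 1e-9; factor is 1e-3.
156 × 1e-3 = 0.156

0.156 nanojoules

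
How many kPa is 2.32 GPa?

giga = 10^9, kilo = 10^3; factor is 10^6.
2.32 × 10^6 = 2320000

2320000 kPa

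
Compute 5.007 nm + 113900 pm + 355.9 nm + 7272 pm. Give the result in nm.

In nm:
  5.007 nm → 5.007
  113900 pm = 113900 × 10^-3 nm = 113.9
  355.9 nm → 355.9
  7272 pm = 7272 × 10^-3 nm = 7.272
Sum: 5.007 + 113.9 + 355.9 + 7.272 = 482.079

482.079 nm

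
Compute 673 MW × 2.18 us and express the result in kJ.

673 × 10^6 × 2.18 × 10^-6 = 1467.14 J

1.46714 kJ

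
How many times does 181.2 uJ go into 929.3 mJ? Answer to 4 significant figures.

5129

(929.3e-3) / (181.2e-6) = 5.1286e3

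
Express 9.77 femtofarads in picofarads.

0.00977 picofarads

femto = 10^-15, pico = 10^-12; factor is 10^-3.
9.77 × 10^-3 = 0.00977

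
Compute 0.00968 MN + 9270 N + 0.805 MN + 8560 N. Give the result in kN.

In kN:
  0.00968 MN = 0.00968 × 10³ kN = 9.68
  9270 N = 9270 × 10⁻³ kN = 9.27
  0.805 MN = 0.805 × 10³ kN = 805
  8560 N = 8560 × 10⁻³ kN = 8.56
Sum: 9.68 + 9.27 + 805 + 8.56 = 832.51

832.51 kN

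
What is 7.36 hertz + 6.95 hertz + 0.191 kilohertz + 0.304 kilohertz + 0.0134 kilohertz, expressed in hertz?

522.71 hertz

In hertz:
  7.36 hertz → 7.36
  6.95 hertz → 6.95
  0.191 kilohertz = 0.191e3 hertz = 191
  0.304 kilohertz = 0.304e3 hertz = 304
  0.0134 kilohertz = 0.0134e3 hertz = 13.4
Sum: 7.36 + 6.95 + 191 + 304 + 13.4 = 522.71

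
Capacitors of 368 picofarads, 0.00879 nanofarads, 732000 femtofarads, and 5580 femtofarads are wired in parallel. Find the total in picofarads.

1114.37 picofarads

In picofarads:
  368 picofarads → 368
  0.00879 nanofarads = 0.00879 × 10^3 picofarads = 8.79
  732000 femtofarads = 732000 × 10^-3 picofarads = 732
  5580 femtofarads = 5580 × 10^-3 picofarads = 5.58
Sum: 368 + 8.79 + 732 + 5.58 = 1114.37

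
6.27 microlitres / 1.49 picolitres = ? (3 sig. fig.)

(6.27 × 10⁻⁶) / (1.49 × 10⁻¹²) = 4.208 × 10⁶

4210000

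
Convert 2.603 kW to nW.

2603000000000 nW

kilo = 10^3, nano = 10^-9; factor is 10^12.
2.603 × 10^12 = 2603000000000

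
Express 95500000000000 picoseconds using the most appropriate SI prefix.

95.5 seconds

= 95.5 seconds; mantissa already in [1, 1000).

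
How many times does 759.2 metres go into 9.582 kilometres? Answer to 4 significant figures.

12.62

(9.582 × 10^3) / (759.2) = 0.012621 × 10^3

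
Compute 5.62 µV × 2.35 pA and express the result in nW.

0.000000013207 nW

5.62e-6 × 2.35e-12 = 13.207e-18 W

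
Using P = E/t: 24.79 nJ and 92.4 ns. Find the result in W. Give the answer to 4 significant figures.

(24.79 × 10⁻⁹) / (92.4 × 10⁻⁹) = 0.26829 W

0.2683 W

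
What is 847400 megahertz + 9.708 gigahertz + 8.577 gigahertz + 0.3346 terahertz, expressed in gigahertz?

1200.285 gigahertz

In gigahertz:
  847400 megahertz = 847400 × 10⁻³ gigahertz = 847.4
  9.708 gigahertz → 9.708
  8.577 gigahertz → 8.577
  0.3346 terahertz = 0.3346 × 10³ gigahertz = 334.6
Sum: 847.4 + 9.708 + 8.577 + 334.6 = 1200.285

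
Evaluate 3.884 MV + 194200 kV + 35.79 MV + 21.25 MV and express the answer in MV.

255.124 MV

In MV:
  3.884 MV → 3.884
  194200 kV = 194200 × 10^-3 MV = 194.2
  35.79 MV → 35.79
  21.25 MV → 21.25
Sum: 3.884 + 194.2 + 35.79 + 21.25 = 255.124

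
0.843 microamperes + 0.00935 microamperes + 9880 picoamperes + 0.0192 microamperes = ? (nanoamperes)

In nanoamperes:
  0.843 microamperes = 0.843e3 nanoamperes = 843
  0.00935 microamperes = 0.00935e3 nanoamperes = 9.35
  9880 picoamperes = 9880e-3 nanoamperes = 9.88
  0.0192 microamperes = 0.0192e3 nanoamperes = 19.2
Sum: 843 + 9.35 + 9.88 + 19.2 = 881.43

881.43 nanoamperes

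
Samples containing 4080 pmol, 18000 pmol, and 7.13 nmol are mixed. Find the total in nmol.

29.21 nmol

In nmol:
  4080 pmol = 4080 × 10^-3 nmol = 4.08
  18000 pmol = 18000 × 10^-3 nmol = 18
  7.13 nmol → 7.13
Sum: 4.08 + 18 + 7.13 = 29.21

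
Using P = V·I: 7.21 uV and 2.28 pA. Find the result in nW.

7.21 × 10^-6 × 2.28 × 10^-12 = 16.4388 × 10^-18 W

0.0000000164388 nW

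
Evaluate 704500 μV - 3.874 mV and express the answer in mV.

In mV:
  704500 μV = 704500 × 10^-3 mV = 704.5
  3.874 mV → 3.874
Difference: 704.5 - 3.874 = 700.626

700.626 mV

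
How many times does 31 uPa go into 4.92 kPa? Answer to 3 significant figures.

159000000

(4.92 × 10³) / (31 × 10⁻⁶) = 0.1587 × 10⁹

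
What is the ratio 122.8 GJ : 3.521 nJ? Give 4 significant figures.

(122.8e9) / (3.521e-9) = 34.876e18

34880000000000000000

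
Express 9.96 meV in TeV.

milli = 1e-3, tera = 1e12; factor is 1e-15.
9.96 × 1e-15 = 0.00000000000000996

0.00000000000000996 TeV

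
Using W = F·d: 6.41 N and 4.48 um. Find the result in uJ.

6.41 × 4.48 × 10⁻⁶ = 28.7168 × 10⁻⁶ J

28.7168 uJ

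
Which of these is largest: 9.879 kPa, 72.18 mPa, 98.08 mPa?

9.879 kPa

9.879 kPa = 9879 Pa
72.18 mPa = 0.07218 Pa
98.08 mPa = 0.09808 Pa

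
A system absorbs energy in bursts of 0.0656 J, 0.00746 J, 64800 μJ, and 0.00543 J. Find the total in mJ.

143.29 mJ

In mJ:
  0.0656 J = 0.0656 × 10^3 mJ = 65.6
  0.00746 J = 0.00746 × 10^3 mJ = 7.46
  64800 μJ = 64800 × 10^-3 mJ = 64.8
  0.00543 J = 0.00543 × 10^3 mJ = 5.43
Sum: 65.6 + 7.46 + 64.8 + 5.43 = 143.29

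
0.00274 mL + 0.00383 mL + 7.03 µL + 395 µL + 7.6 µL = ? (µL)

416.2 µL

In µL:
  0.00274 mL = 0.00274 × 10^3 µL = 2.74
  0.00383 mL = 0.00383 × 10^3 µL = 3.83
  7.03 µL → 7.03
  395 µL → 395
  7.6 µL → 7.6
Sum: 2.74 + 3.83 + 7.03 + 395 + 7.6 = 416.2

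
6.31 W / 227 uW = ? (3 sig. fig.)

(6.31) / (227 × 10^-6) = 0.0278 × 10^6

27800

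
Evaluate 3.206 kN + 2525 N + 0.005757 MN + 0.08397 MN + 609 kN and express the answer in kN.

704.458 kN

In kN:
  3.206 kN → 3.206
  2525 N = 2525e-3 kN = 2.525
  0.005757 MN = 0.005757e3 kN = 5.757
  0.08397 MN = 0.08397e3 kN = 83.97
  609 kN → 609
Sum: 3.206 + 2.525 + 5.757 + 83.97 + 609 = 704.458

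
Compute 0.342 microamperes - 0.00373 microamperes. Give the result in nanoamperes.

338.27 nanoamperes

In nanoamperes:
  0.342 microamperes = 0.342e3 nanoamperes = 342
  0.00373 microamperes = 0.00373e3 nanoamperes = 3.73
Difference: 342 - 3.73 = 338.27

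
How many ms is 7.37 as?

0.00000000000000737 ms

atto = 10⁻¹⁸, milli = 10⁻³; factor is 10⁻¹⁵.
7.37 × 10⁻¹⁵ = 0.00000000000000737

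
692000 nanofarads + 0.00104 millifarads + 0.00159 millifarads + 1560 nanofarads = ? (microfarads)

In microfarads:
  692000 nanofarads = 692000 × 10⁻³ microfarads = 692
  0.00104 millifarads = 0.00104 × 10³ microfarads = 1.04
  0.00159 millifarads = 0.00159 × 10³ microfarads = 1.59
  1560 nanofarads = 1560 × 10⁻³ microfarads = 1.56
Sum: 692 + 1.04 + 1.59 + 1.56 = 696.19

696.19 microfarads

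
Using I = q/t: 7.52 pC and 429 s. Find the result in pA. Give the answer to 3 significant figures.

0.0175 pA

(7.52 × 10⁻¹²) / (429) = 0.017529 × 10⁻¹² A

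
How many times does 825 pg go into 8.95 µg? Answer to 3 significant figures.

10800

(8.95e-6) / (825e-12) = 0.01085e6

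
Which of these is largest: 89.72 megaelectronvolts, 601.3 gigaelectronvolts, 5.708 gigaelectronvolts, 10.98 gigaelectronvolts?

89.72 megaelectronvolts = 89720000 electronvolts
601.3 gigaelectronvolts = 601300000000 electronvolts
5.708 gigaelectronvolts = 5708000000 electronvolts
10.98 gigaelectronvolts = 10980000000 electronvolts

601.3 gigaelectronvolts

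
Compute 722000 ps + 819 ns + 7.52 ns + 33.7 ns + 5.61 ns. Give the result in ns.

1587.83 ns

In ns:
  722000 ps = 722000 × 10⁻³ ns = 722
  819 ns → 819
  7.52 ns → 7.52
  33.7 ns → 33.7
  5.61 ns → 5.61
Sum: 722 + 819 + 7.52 + 33.7 + 5.61 = 1587.83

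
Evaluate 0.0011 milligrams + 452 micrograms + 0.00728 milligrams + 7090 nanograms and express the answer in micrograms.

467.47 micrograms

In micrograms:
  0.0011 milligrams = 0.0011 × 10³ micrograms = 1.1
  452 micrograms → 452
  0.00728 milligrams = 0.00728 × 10³ micrograms = 7.28
  7090 nanograms = 7090 × 10⁻³ micrograms = 7.09
Sum: 1.1 + 452 + 7.28 + 7.09 = 467.47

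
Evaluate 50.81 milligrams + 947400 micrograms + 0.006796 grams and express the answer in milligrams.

In milligrams:
  50.81 milligrams → 50.81
  947400 micrograms = 947400 × 10^-3 milligrams = 947.4
  0.006796 grams = 0.006796 × 10^3 milligrams = 6.796
Sum: 50.81 + 947.4 + 6.796 = 1005.006

1005.006 milligrams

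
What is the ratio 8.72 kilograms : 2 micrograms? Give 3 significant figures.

(8.72 × 10³) / (2 × 10⁻⁶) = 4.36 × 10⁹

4360000000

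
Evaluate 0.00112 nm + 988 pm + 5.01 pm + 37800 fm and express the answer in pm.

In pm:
  0.00112 nm = 0.00112 × 10^3 pm = 1.12
  988 pm → 988
  5.01 pm → 5.01
  37800 fm = 37800 × 10^-3 pm = 37.8
Sum: 1.12 + 988 + 5.01 + 37.8 = 1031.93

1031.93 pm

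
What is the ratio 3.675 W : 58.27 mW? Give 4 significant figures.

(3.675) / (58.27e-3) = 0.063068e3

63.07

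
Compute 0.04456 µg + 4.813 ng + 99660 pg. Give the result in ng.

In ng:
  0.04456 µg = 0.04456e3 ng = 44.56
  4.813 ng → 4.813
  99660 pg = 99660e-3 ng = 99.66
Sum: 44.56 + 4.813 + 99.66 = 149.033

149.033 ng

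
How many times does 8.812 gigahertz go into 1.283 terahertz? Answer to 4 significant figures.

145.6

(1.283 × 10¹²) / (8.812 × 10⁹) = 0.1456 × 10³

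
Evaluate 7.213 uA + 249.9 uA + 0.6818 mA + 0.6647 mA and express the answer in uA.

In uA:
  7.213 uA → 7.213
  249.9 uA → 249.9
  0.6818 mA = 0.6818 × 10³ uA = 681.8
  0.6647 mA = 0.6647 × 10³ uA = 664.7
Sum: 7.213 + 249.9 + 681.8 + 664.7 = 1603.613

1603.613 uA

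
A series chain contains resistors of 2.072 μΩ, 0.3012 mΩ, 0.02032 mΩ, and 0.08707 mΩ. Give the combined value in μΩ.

In μΩ:
  2.072 μΩ → 2.072
  0.3012 mΩ = 0.3012 × 10^3 μΩ = 301.2
  0.02032 mΩ = 0.02032 × 10^3 μΩ = 20.32
  0.08707 mΩ = 0.08707 × 10^3 μΩ = 87.07
Sum: 2.072 + 301.2 + 20.32 + 87.07 = 410.662

410.662 μΩ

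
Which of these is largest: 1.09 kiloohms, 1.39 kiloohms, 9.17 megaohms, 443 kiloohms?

1.09 kiloohms = 1090 ohms
1.39 kiloohms = 1390 ohms
9.17 megaohms = 9170000 ohms
443 kiloohms = 443000 ohms

9.17 megaohms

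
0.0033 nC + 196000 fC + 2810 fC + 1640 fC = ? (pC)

In pC:
  0.0033 nC = 0.0033 × 10³ pC = 3.3
  196000 fC = 196000 × 10⁻³ pC = 196
  2810 fC = 2810 × 10⁻³ pC = 2.81
  1640 fC = 1640 × 10⁻³ pC = 1.64
Sum: 3.3 + 196 + 2.81 + 1.64 = 203.75

203.75 pC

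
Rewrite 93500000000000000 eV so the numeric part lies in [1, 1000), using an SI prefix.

= 93.5 × 10¹⁵ eV; 10¹⁵ is peta.

93.5 PeV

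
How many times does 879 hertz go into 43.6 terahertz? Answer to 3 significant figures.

(43.6e12) / (879) = 0.0496e12

49600000000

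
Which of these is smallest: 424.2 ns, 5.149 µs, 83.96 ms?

424.2 ns

424.2 ns = 0.0000004242 s
5.149 µs = 0.000005149 s
83.96 ms = 0.08396 s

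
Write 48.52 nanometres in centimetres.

0.000004852 centimetres

nano = 1e-9, centi = 1e-2; factor is 1e-7.
48.52 × 1e-7 = 0.000004852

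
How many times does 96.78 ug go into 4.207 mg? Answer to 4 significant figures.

43.47

(4.207 × 10⁻³) / (96.78 × 10⁻⁶) = 0.04347 × 10³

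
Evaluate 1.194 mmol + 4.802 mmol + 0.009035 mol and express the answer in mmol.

In mmol:
  1.194 mmol → 1.194
  4.802 mmol → 4.802
  0.009035 mol = 0.009035e3 mmol = 9.035
Sum: 1.194 + 4.802 + 9.035 = 15.031

15.031 mmol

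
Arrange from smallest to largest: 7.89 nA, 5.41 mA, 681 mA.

7.89 nA = 0.00000000789 A
5.41 mA = 0.00541 A
681 mA = 0.681 A

7.89 nA < 5.41 mA < 681 mA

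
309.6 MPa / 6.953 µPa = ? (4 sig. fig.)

44530000000000

(309.6 × 10⁶) / (6.953 × 10⁻⁶) = 44.528 × 10¹²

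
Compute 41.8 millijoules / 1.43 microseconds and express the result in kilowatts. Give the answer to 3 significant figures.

(41.8 × 10⁻³) / (1.43 × 10⁻⁶) = 29.231 × 10³ W

29.2 kilowatts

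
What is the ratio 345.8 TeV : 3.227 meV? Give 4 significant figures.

(345.8 × 10¹²) / (3.227 × 10⁻³) = 107.16 × 10¹⁵

107200000000000000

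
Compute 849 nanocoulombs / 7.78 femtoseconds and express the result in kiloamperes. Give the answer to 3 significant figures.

109000 kiloamperes

(849 × 10⁻⁹) / (7.78 × 10⁻¹⁵) = 109.13 × 10⁶ A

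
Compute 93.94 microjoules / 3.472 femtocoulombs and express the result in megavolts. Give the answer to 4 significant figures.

(93.94 × 10^-6) / (3.472 × 10^-15) = 27.0565 × 10^9 V

27060 megavolts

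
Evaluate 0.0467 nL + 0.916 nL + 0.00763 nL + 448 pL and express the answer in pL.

1418.33 pL

In pL:
  0.0467 nL = 0.0467 × 10^3 pL = 46.7
  0.916 nL = 0.916 × 10^3 pL = 916
  0.00763 nL = 0.00763 × 10^3 pL = 7.63
  448 pL → 448
Sum: 46.7 + 916 + 7.63 + 448 = 1418.33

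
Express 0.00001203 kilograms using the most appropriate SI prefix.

= 12.03 × 10⁻³ grams; 10⁻³ is milli.

12.03 milligrams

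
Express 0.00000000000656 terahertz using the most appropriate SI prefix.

6.56 hertz

= 6.56 hertz; mantissa already in [1, 1000).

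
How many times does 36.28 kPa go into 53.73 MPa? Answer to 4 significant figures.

(53.73e6) / (36.28e3) = 1.481e3

1481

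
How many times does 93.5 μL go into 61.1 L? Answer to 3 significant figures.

(61.1) / (93.5 × 10^-6) = 0.6535 × 10^6

653000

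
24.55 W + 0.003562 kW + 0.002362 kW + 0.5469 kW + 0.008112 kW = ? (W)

In W:
  24.55 W → 24.55
  0.003562 kW = 0.003562 × 10³ W = 3.562
  0.002362 kW = 0.002362 × 10³ W = 2.362
  0.5469 kW = 0.5469 × 10³ W = 546.9
  0.008112 kW = 0.008112 × 10³ W = 8.112
Sum: 24.55 + 3.562 + 2.362 + 546.9 + 8.112 = 585.486

585.486 W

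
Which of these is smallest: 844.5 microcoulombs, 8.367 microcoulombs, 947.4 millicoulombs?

844.5 microcoulombs = 0.0008445 coulombs
8.367 microcoulombs = 0.000008367 coulombs
947.4 millicoulombs = 0.9474 coulombs

8.367 microcoulombs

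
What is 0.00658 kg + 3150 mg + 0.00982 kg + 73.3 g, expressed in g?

In g:
  0.00658 kg = 0.00658 × 10^3 g = 6.58
  3150 mg = 3150 × 10^-3 g = 3.15
  0.00982 kg = 0.00982 × 10^3 g = 9.82
  73.3 g → 73.3
Sum: 6.58 + 3.15 + 9.82 + 73.3 = 92.85

92.85 g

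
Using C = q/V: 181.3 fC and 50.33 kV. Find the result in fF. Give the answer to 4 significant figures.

(181.3e-15) / (50.33e3) = 3.60223e-18 F

0.003602 fF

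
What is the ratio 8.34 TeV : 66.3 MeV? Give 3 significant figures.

126000

(8.34 × 10^12) / (66.3 × 10^6) = 0.1258 × 10^6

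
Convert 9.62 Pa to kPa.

(no prefix) = 1e0, kilo = 1e3; factor is 1e-3.
9.62 × 1e-3 = 0.00962

0.00962 kPa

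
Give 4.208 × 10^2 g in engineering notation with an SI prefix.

= 420.8 g; mantissa already in [1, 1000).

420.8 g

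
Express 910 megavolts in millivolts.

910000000000 millivolts

mega = 1e6, milli = 1e-3; factor is 1e9.
910 × 1e9 = 910000000000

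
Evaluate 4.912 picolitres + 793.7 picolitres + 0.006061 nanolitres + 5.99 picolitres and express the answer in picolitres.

In picolitres:
  4.912 picolitres → 4.912
  793.7 picolitres → 793.7
  0.006061 nanolitres = 0.006061 × 10^3 picolitres = 6.061
  5.99 picolitres → 5.99
Sum: 4.912 + 793.7 + 6.061 + 5.99 = 810.663

810.663 picolitres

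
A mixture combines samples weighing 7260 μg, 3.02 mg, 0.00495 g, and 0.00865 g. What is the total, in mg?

In mg:
  7260 μg = 7260 × 10^-3 mg = 7.26
  3.02 mg → 3.02
  0.00495 g = 0.00495 × 10^3 mg = 4.95
  0.00865 g = 0.00865 × 10^3 mg = 8.65
Sum: 7.26 + 3.02 + 4.95 + 8.65 = 23.88

23.88 mg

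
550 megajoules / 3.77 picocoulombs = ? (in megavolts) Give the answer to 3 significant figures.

146000000000000 megavolts

(550 × 10^6) / (3.77 × 10^-12) = 145.89 × 10^18 V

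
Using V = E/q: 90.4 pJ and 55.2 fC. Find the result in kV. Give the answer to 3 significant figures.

(90.4 × 10⁻¹²) / (55.2 × 10⁻¹⁵) = 1.6377 × 10³ V

1.64 kV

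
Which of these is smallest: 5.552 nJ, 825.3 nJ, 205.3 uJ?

5.552 nJ = 0.000000005552 J
825.3 nJ = 0.0000008253 J
205.3 uJ = 0.0002053 J

5.552 nJ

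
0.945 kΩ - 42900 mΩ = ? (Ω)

902.1 Ω

In Ω:
  0.945 kΩ = 0.945 × 10³ Ω = 945
  42900 mΩ = 42900 × 10⁻³ Ω = 42.9
Difference: 945 - 42.9 = 902.1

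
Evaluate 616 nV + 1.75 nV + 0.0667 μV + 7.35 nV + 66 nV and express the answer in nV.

757.8 nV

In nV:
  616 nV → 616
  1.75 nV → 1.75
  0.0667 μV = 0.0667e3 nV = 66.7
  7.35 nV → 7.35
  66 nV → 66
Sum: 616 + 1.75 + 66.7 + 7.35 + 66 = 757.8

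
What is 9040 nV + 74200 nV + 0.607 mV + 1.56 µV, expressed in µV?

In µV:
  9040 nV = 9040 × 10⁻³ µV = 9.04
  74200 nV = 74200 × 10⁻³ µV = 74.2
  0.607 mV = 0.607 × 10³ µV = 607
  1.56 µV → 1.56
Sum: 9.04 + 74.2 + 607 + 1.56 = 691.8

691.8 µV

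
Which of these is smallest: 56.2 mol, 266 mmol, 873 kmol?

266 mmol

56.2 mol = 56.2 mol
266 mmol = 0.266 mol
873 kmol = 873000 mol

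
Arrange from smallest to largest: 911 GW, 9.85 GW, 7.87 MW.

911 GW = 911000000000 W
9.85 GW = 9850000000 W
7.87 MW = 7870000 W

7.87 MW < 9.85 GW < 911 GW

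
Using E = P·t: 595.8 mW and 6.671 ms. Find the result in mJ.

3.9745818 mJ

595.8e-3 × 6.671e-3 = 3974.5818e-6 J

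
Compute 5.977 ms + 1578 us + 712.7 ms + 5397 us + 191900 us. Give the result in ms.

In ms:
  5.977 ms → 5.977
  1578 us = 1578 × 10^-3 ms = 1.578
  712.7 ms → 712.7
  5397 us = 5397 × 10^-3 ms = 5.397
  191900 us = 191900 × 10^-3 ms = 191.9
Sum: 5.977 + 1.578 + 712.7 + 5.397 + 191.9 = 917.552

917.552 ms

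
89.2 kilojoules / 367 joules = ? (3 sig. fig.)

(89.2 × 10^3) / (367) = 0.2431 × 10^3

243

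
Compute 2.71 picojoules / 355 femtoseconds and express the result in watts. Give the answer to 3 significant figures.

(2.71 × 10⁻¹²) / (355 × 10⁻¹⁵) = 0.0076338 × 10³ W

7.63 watts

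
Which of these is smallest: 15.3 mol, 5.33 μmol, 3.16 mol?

5.33 μmol

15.3 mol = 15.3 mol
5.33 μmol = 0.00000533 mol
3.16 mol = 3.16 mol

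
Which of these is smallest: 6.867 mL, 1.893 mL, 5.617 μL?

5.617 μL

6.867 mL = 0.006867 L
1.893 mL = 0.001893 L
5.617 μL = 0.000005617 L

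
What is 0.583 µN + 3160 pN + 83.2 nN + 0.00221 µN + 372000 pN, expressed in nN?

In nN:
  0.583 µN = 0.583 × 10^3 nN = 583
  3160 pN = 3160 × 10^-3 nN = 3.16
  83.2 nN → 83.2
  0.00221 µN = 0.00221 × 10^3 nN = 2.21
  372000 pN = 372000 × 10^-3 nN = 372
Sum: 583 + 3.16 + 83.2 + 2.21 + 372 = 1043.57

1043.57 nN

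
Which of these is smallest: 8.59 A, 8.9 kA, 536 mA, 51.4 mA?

8.59 A = 8.59 A
8.9 kA = 8900 A
536 mA = 0.536 A
51.4 mA = 0.0514 A

51.4 mA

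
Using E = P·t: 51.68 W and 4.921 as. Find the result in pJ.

0.00025431728 pJ

51.68 × 4.921 × 10^-18 = 254.31728 × 10^-18 J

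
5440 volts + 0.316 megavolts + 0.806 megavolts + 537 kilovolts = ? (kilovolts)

1664.44 kilovolts

In kilovolts:
  5440 volts = 5440 × 10⁻³ kilovolts = 5.44
  0.316 megavolts = 0.316 × 10³ kilovolts = 316
  0.806 megavolts = 0.806 × 10³ kilovolts = 806
  537 kilovolts → 537
Sum: 5.44 + 316 + 806 + 537 = 1664.44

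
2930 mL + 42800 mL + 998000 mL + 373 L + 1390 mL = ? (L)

In L:
  2930 mL = 2930e-3 L = 2.93
  42800 mL = 42800e-3 L = 42.8
  998000 mL = 998000e-3 L = 998
  373 L → 373
  1390 mL = 1390e-3 L = 1.39
Sum: 2.93 + 42.8 + 998 + 373 + 1.39 = 1418.12

1418.12 L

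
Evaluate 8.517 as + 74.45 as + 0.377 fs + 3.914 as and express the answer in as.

463.881 as

In as:
  8.517 as → 8.517
  74.45 as → 74.45
  0.377 fs = 0.377 × 10³ as = 377
  3.914 as → 3.914
Sum: 8.517 + 74.45 + 377 + 3.914 = 463.881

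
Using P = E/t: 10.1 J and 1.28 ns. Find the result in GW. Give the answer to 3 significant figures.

7.89 GW

(10.1) / (1.28e-9) = 7.8906e9 W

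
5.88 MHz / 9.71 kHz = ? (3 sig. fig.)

(5.88 × 10⁶) / (9.71 × 10³) = 0.6056 × 10³

606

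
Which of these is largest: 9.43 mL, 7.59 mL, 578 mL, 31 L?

9.43 mL = 0.00943 L
7.59 mL = 0.00759 L
578 mL = 0.578 L
31 L = 31 L

31 L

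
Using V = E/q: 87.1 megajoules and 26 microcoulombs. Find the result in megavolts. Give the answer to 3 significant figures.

(87.1 × 10⁶) / (26 × 10⁻⁶) = 3.35 × 10¹² V

3350000 megavolts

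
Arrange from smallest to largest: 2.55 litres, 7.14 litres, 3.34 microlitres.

3.34 microlitres < 2.55 litres < 7.14 litres

2.55 litres = 2.55 litres
7.14 litres = 7.14 litres
3.34 microlitres = 0.00000334 litres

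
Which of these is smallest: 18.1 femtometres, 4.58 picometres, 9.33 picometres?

18.1 femtometres

18.1 femtometres = 0.0000000000000181 metres
4.58 picometres = 0.00000000000458 metres
9.33 picometres = 0.00000000000933 metres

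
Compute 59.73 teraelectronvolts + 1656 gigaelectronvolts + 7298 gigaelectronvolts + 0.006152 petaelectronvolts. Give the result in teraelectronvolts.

74.836 teraelectronvolts

In teraelectronvolts:
  59.73 teraelectronvolts → 59.73
  1656 gigaelectronvolts = 1656e-3 teraelectronvolts = 1.656
  7298 gigaelectronvolts = 7298e-3 teraelectronvolts = 7.298
  0.006152 petaelectronvolts = 0.006152e3 teraelectronvolts = 6.152
Sum: 59.73 + 1.656 + 7.298 + 6.152 = 74.836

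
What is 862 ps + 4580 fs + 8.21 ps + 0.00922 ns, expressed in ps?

In ps:
  862 ps → 862
  4580 fs = 4580 × 10⁻³ ps = 4.58
  8.21 ps → 8.21
  0.00922 ns = 0.00922 × 10³ ps = 9.22
Sum: 862 + 4.58 + 8.21 + 9.22 = 884.01

884.01 ps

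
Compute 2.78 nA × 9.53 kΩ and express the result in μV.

2.78e-9 × 9.53e3 = 26.4934e-6 V

26.4934 μV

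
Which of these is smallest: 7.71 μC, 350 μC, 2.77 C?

7.71 μC

7.71 μC = 0.00000771 C
350 μC = 0.00035 C
2.77 C = 2.77 C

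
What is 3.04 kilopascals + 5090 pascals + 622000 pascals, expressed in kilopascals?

630.13 kilopascals

In kilopascals:
  3.04 kilopascals → 3.04
  5090 pascals = 5090e-3 kilopascals = 5.09
  622000 pascals = 622000e-3 kilopascals = 622
Sum: 3.04 + 5.09 + 622 = 630.13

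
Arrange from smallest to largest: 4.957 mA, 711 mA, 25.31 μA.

25.31 μA < 4.957 mA < 711 mA

4.957 mA = 0.004957 A
711 mA = 0.711 A
25.31 μA = 0.00002531 A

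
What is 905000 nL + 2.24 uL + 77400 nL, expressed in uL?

In uL:
  905000 nL = 905000 × 10^-3 uL = 905
  2.24 uL → 2.24
  77400 nL = 77400 × 10^-3 uL = 77.4
Sum: 905 + 2.24 + 77.4 = 984.64

984.64 uL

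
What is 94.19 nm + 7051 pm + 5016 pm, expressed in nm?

106.257 nm

In nm:
  94.19 nm → 94.19
  7051 pm = 7051 × 10⁻³ nm = 7.051
  5016 pm = 5016 × 10⁻³ nm = 5.016
Sum: 94.19 + 7.051 + 5.016 = 106.257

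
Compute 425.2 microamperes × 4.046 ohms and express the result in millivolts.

425.2 × 10⁻⁶ × 4.046 = 1720.3592 × 10⁻⁶ V

1.7203592 millivolts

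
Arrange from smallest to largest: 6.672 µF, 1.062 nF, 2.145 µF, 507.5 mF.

1.062 nF < 2.145 µF < 6.672 µF < 507.5 mF

6.672 µF = 0.000006672 F
1.062 nF = 0.000000001062 F
2.145 µF = 0.000002145 F
507.5 mF = 0.5075 F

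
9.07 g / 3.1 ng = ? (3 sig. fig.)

(9.07) / (3.1 × 10^-9) = 2.926 × 10^9

2930000000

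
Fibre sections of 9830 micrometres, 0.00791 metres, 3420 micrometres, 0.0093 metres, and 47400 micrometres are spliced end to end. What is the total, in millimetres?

In millimetres:
  9830 micrometres = 9830 × 10⁻³ millimetres = 9.83
  0.00791 metres = 0.00791 × 10³ millimetres = 7.91
  3420 micrometres = 3420 × 10⁻³ millimetres = 3.42
  0.0093 metres = 0.0093 × 10³ millimetres = 9.3
  47400 micrometres = 47400 × 10⁻³ millimetres = 47.4
Sum: 9.83 + 7.91 + 3.42 + 9.3 + 47.4 = 77.86

77.86 millimetres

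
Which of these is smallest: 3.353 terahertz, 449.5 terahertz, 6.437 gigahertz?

6.437 gigahertz

3.353 terahertz = 3353000000000 hertz
449.5 terahertz = 449500000000000 hertz
6.437 gigahertz = 6437000000 hertz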